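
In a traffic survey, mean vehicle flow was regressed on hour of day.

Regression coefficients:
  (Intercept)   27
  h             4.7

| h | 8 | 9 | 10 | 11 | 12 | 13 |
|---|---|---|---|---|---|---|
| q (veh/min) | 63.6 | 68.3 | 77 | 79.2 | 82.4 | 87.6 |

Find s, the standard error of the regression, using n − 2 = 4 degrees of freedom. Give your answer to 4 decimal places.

h=8: q̂ = 27 + 4.7·8 = 64.6; e = 63.6 − 64.6 = -1
h=9: q̂ = 27 + 4.7·9 = 69.3; e = 68.3 − 69.3 = -1
h=10: q̂ = 27 + 4.7·10 = 74; e = 77 − 74 = 3
h=11: q̂ = 27 + 4.7·11 = 78.7; e = 79.2 − 78.7 = 0.5
h=12: q̂ = 27 + 4.7·12 = 83.4; e = 82.4 − 83.4 = -1
h=13: q̂ = 27 + 4.7·13 = 88.1; e = 87.6 − 88.1 = -0.5
SSE = 1 + 1 + 9 + 0.25 + 1 + 0.25 = 12.5
s = √(12.5/4) = √3.125 ≈ 1.7678

s = 1.7678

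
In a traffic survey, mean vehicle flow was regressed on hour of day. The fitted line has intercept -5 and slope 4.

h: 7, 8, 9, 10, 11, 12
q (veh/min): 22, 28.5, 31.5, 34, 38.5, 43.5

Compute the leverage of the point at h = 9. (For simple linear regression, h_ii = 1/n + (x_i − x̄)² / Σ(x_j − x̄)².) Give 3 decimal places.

h̄ = (7 + 8 + 9 + 10 + 11 + 12)/6 = 9.5
Σ(h − h̄)² = 6.25 + 2.25 + 0.25 + 0.25 + 2.25 + 6.25 = 17.5
h = 1/6 + (-0.5)²/17.5 = 0.166667 + 0.0142857 = 0.181

h = 0.181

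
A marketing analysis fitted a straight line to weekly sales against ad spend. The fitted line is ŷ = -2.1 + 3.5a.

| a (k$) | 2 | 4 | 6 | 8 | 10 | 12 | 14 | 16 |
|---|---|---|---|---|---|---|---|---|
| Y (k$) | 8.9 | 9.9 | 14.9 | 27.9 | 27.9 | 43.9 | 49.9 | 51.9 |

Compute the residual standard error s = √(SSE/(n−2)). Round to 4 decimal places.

s = 3.9581

a=2: ŷ = -2.1 + 3.5·2 = 4.9; r = 8.9 − 4.9 = 4
a=4: ŷ = -2.1 + 3.5·4 = 11.9; r = 9.9 − 11.9 = -2
a=6: ŷ = -2.1 + 3.5·6 = 18.9; r = 14.9 − 18.9 = -4
a=8: ŷ = -2.1 + 3.5·8 = 25.9; r = 27.9 − 25.9 = 2
a=10: ŷ = -2.1 + 3.5·10 = 32.9; r = 27.9 − 32.9 = -5
a=12: ŷ = -2.1 + 3.5·12 = 39.9; r = 43.9 − 39.9 = 4
a=14: ŷ = -2.1 + 3.5·14 = 46.9; r = 49.9 − 46.9 = 3
a=16: ŷ = -2.1 + 3.5·16 = 53.9; r = 51.9 − 53.9 = -2
SSE = 16 + 4 + 16 + 4 + 25 + 16 + 9 + 4 = 94
s = √(94/6) = √15.6667 ≈ 3.9581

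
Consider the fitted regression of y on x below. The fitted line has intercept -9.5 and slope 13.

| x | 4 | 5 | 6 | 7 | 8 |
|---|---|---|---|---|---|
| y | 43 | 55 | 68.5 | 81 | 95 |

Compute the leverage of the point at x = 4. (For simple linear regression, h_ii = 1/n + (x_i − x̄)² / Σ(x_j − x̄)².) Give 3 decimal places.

h = 0.600

x̄ = (4 + 5 + 6 + 7 + 8)/5 = 6
Σ(x − x̄)² = 4 + 1 + 0 + 1 + 4 = 10
h = 1/5 + (-2)²/10 = 0.2 + 0.4 = 0.600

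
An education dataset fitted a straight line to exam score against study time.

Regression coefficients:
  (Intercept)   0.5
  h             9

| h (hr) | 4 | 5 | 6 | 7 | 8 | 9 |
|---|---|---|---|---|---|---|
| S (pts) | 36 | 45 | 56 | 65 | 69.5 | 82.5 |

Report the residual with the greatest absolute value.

r = -3

h=4: ŷ = 0.5 + 9·4 = 36.5; r = 36 − 36.5 = -0.5
h=5: ŷ = 0.5 + 9·5 = 45.5; r = 45 − 45.5 = -0.5
h=6: ŷ = 0.5 + 9·6 = 54.5; r = 56 − 54.5 = 1.5
h=7: ŷ = 0.5 + 9·7 = 63.5; r = 65 − 63.5 = 1.5
h=8: ŷ = 0.5 + 9·8 = 72.5; r = 69.5 − 72.5 = -3
h=9: ŷ = 0.5 + 9·9 = 81.5; r = 82.5 − 81.5 = 1
Largest |r| is 3 at h = 8, residual -3.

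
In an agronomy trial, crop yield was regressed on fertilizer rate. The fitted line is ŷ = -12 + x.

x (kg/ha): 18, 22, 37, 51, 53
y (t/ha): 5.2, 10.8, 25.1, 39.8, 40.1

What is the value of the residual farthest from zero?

x=18: ŷ = -12 + 18 = 6; r = 5.2 − 6 = -0.8
x=22: ŷ = -12 + 22 = 10; r = 10.8 − 10 = 0.8
x=37: ŷ = -12 + 37 = 25; r = 25.1 − 25 = 0.1
x=51: ŷ = -12 + 51 = 39; r = 39.8 − 39 = 0.8
x=53: ŷ = -12 + 53 = 41; r = 40.1 − 41 = -0.9
Largest |r| is 0.9 at x = 53, residual -0.9.

r = -0.9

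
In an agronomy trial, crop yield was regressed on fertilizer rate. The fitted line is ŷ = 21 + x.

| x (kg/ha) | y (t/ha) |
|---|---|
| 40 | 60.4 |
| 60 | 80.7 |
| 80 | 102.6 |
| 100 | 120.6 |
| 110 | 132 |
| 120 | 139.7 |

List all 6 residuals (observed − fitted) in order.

-0.6, -0.3, 1.6, -0.4, 1, -1.3

x=40: ŷ = 21 + 40 = 61; r = 60.4 − 61 = -0.6
x=60: ŷ = 21 + 60 = 81; r = 80.7 − 81 = -0.3
x=80: ŷ = 21 + 80 = 101; r = 102.6 − 101 = 1.6
x=100: ŷ = 21 + 100 = 121; r = 120.6 − 121 = -0.4
x=110: ŷ = 21 + 110 = 131; r = 132 − 131 = 1
x=120: ŷ = 21 + 120 = 141; r = 139.7 − 141 = -1.3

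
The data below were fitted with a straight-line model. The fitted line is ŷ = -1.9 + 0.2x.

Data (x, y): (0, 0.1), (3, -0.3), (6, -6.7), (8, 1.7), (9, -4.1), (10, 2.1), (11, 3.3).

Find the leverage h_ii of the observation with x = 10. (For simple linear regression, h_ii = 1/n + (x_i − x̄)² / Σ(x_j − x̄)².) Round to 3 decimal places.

x̄ = (0 + 3 + 6 + 8 + 9 + 10 + 11)/7 = 6.71429
Σ(x − x̄)² = 45.0816 + 13.7959 + 0.510204 + 1.65306 + 5.22449 + 10.7959 + 18.3673 = 95.4286
h = 1/7 + (3.28571)²/95.4286 = 0.142857 + 0.113131 = 0.256

h = 0.256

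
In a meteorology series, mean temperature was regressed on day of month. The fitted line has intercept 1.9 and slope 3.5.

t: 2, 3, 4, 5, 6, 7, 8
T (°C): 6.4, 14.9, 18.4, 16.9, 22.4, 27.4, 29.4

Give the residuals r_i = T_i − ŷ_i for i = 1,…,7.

t=2: ŷ = 1.9 + 3.5·2 = 8.9; r = 6.4 − 8.9 = -2.5
t=3: ŷ = 1.9 + 3.5·3 = 12.4; r = 14.9 − 12.4 = 2.5
t=4: ŷ = 1.9 + 3.5·4 = 15.9; r = 18.4 − 15.9 = 2.5
t=5: ŷ = 1.9 + 3.5·5 = 19.4; r = 16.9 − 19.4 = -2.5
t=6: ŷ = 1.9 + 3.5·6 = 22.9; r = 22.4 − 22.9 = -0.5
t=7: ŷ = 1.9 + 3.5·7 = 26.4; r = 27.4 − 26.4 = 1
t=8: ŷ = 1.9 + 3.5·8 = 29.9; r = 29.4 − 29.9 = -0.5

-2.5, 2.5, 2.5, -2.5, -0.5, 1, -0.5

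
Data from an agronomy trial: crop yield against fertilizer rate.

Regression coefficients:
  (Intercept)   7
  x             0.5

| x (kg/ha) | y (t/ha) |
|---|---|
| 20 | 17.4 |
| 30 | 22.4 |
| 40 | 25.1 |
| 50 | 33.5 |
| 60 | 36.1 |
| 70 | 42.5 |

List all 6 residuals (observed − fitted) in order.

x=20: ŷ = 7 + 0.5·20 = 17; e = 17.4 − 17 = 0.4
x=30: ŷ = 7 + 0.5·30 = 22; e = 22.4 − 22 = 0.4
x=40: ŷ = 7 + 0.5·40 = 27; e = 25.1 − 27 = -1.9
x=50: ŷ = 7 + 0.5·50 = 32; e = 33.5 − 32 = 1.5
x=60: ŷ = 7 + 0.5·60 = 37; e = 36.1 − 37 = -0.9
x=70: ŷ = 7 + 0.5·70 = 42; e = 42.5 − 42 = 0.5

0.4, 0.4, -1.9, 1.5, -0.9, 0.5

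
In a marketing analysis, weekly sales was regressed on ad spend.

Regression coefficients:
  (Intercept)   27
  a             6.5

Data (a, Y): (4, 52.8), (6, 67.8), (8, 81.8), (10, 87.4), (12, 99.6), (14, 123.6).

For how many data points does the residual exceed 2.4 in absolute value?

4

a=4: Ŷ = 27 + 6.5·4 = 53; e = 52.8 − 53 = -0.2
a=6: Ŷ = 27 + 6.5·6 = 66; e = 67.8 − 66 = 1.8
a=8: Ŷ = 27 + 6.5·8 = 79; e = 81.8 − 79 = 2.8
a=10: Ŷ = 27 + 6.5·10 = 92; e = 87.4 − 92 = -4.6
a=12: Ŷ = 27 + 6.5·12 = 105; e = 99.6 − 105 = -5.4
a=14: Ŷ = 27 + 6.5·14 = 118; e = 123.6 − 118 = 5.6
|e| > 2.4: a=8 (|e|=2.8), a=10 (|e|=4.6), a=12 (|e|=5.4), a=14 (|e|=5.6) → 4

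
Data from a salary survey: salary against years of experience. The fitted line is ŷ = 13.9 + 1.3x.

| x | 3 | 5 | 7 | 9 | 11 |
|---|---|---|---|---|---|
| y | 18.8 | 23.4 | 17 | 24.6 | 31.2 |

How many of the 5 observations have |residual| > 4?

1

x=3: ŷ = 13.9 + 1.3·3 = 17.8; r = 18.8 − 17.8 = 1
x=5: ŷ = 13.9 + 1.3·5 = 20.4; r = 23.4 − 20.4 = 3
x=7: ŷ = 13.9 + 1.3·7 = 23; r = 17 − 23 = -6
x=9: ŷ = 13.9 + 1.3·9 = 25.6; r = 24.6 − 25.6 = -1
x=11: ŷ = 13.9 + 1.3·11 = 28.2; r = 31.2 − 28.2 = 3
|r| > 4: x=7 (|r|=6) → 1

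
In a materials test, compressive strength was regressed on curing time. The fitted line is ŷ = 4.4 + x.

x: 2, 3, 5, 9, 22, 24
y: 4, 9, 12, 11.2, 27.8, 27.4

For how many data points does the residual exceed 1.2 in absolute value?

5

x=2: ŷ = 4.4 + 2 = 6.4; r = 4 − 6.4 = -2.4
x=3: ŷ = 4.4 + 3 = 7.4; r = 9 − 7.4 = 1.6
x=5: ŷ = 4.4 + 5 = 9.4; r = 12 − 9.4 = 2.6
x=9: ŷ = 4.4 + 9 = 13.4; r = 11.2 − 13.4 = -2.2
x=22: ŷ = 4.4 + 22 = 26.4; r = 27.8 − 26.4 = 1.4
x=24: ŷ = 4.4 + 24 = 28.4; r = 27.4 − 28.4 = -1
|r| > 1.2: x=2 (|r|=2.4), x=3 (|r|=1.6), x=5 (|r|=2.6), x=9 (|r|=2.2), x=22 (|r|=1.4) → 5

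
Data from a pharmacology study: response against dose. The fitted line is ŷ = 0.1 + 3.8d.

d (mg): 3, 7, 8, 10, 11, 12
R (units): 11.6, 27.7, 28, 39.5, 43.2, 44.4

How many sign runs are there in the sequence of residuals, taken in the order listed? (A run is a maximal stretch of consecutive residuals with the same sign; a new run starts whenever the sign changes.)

d=3: ŷ = 0.1 + 3.8·3 = 11.5; e = 11.6 − 11.5 = 0.1
d=7: ŷ = 0.1 + 3.8·7 = 26.7; e = 27.7 − 26.7 = 1
d=8: ŷ = 0.1 + 3.8·8 = 30.5; e = 28 − 30.5 = -2.5
d=10: ŷ = 0.1 + 3.8·10 = 38.1; e = 39.5 − 38.1 = 1.4
d=11: ŷ = 0.1 + 3.8·11 = 41.9; e = 43.2 − 41.9 = 1.3
d=12: ŷ = 0.1 + 3.8·12 = 45.7; e = 44.4 − 45.7 = -1.3
Signs: + + − + + −
Runs: +×2, −×1, +×2, −×1 → 4

4 runs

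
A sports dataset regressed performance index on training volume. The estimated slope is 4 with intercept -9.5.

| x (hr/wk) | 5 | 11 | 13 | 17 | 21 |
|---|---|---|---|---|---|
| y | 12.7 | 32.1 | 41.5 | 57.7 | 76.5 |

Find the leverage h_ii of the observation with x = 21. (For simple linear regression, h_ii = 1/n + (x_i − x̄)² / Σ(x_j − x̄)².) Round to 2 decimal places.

h = 0.59

x̄ = (5 + 11 + 13 + 17 + 21)/5 = 13.4
Σ(x − x̄)² = 70.56 + 5.76 + 0.16 + 12.96 + 57.76 = 147.2
h = 1/5 + (7.6)²/147.2 = 0.2 + 0.392391 = 0.59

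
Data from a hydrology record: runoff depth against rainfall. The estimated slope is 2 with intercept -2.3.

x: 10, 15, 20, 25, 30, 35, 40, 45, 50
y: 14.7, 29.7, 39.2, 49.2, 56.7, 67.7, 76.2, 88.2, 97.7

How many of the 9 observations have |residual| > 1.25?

x=10: ŷ = -2.3 + 2·10 = 17.7; r = 14.7 − 17.7 = -3
x=15: ŷ = -2.3 + 2·15 = 27.7; r = 29.7 − 27.7 = 2
x=20: ŷ = -2.3 + 2·20 = 37.7; r = 39.2 − 37.7 = 1.5
x=25: ŷ = -2.3 + 2·25 = 47.7; r = 49.2 − 47.7 = 1.5
x=30: ŷ = -2.3 + 2·30 = 57.7; r = 56.7 − 57.7 = -1
x=35: ŷ = -2.3 + 2·35 = 67.7; r = 67.7 − 67.7 = 0
x=40: ŷ = -2.3 + 2·40 = 77.7; r = 76.2 − 77.7 = -1.5
x=45: ŷ = -2.3 + 2·45 = 87.7; r = 88.2 − 87.7 = 0.5
x=50: ŷ = -2.3 + 2·50 = 97.7; r = 97.7 − 97.7 = 0
|r| > 1.25: x=10 (|r|=3), x=15 (|r|=2), x=20 (|r|=1.5), x=25 (|r|=1.5), x=40 (|r|=1.5) → 5

5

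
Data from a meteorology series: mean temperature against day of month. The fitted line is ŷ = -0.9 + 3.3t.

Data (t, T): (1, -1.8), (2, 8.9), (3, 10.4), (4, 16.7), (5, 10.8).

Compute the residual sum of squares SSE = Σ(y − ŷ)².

SSE = 72.24

t=1: ŷ = -0.9 + 3.3·1 = 2.4; r = -1.8 − 2.4 = -4.2
t=2: ŷ = -0.9 + 3.3·2 = 5.7; r = 8.9 − 5.7 = 3.2
t=3: ŷ = -0.9 + 3.3·3 = 9; r = 10.4 − 9 = 1.4
t=4: ŷ = -0.9 + 3.3·4 = 12.3; r = 16.7 − 12.3 = 4.4
t=5: ŷ = -0.9 + 3.3·5 = 15.6; r = 10.8 − 15.6 = -4.8
SSE = 17.64 + 10.24 + 1.96 + 19.36 + 23.04 = 72.24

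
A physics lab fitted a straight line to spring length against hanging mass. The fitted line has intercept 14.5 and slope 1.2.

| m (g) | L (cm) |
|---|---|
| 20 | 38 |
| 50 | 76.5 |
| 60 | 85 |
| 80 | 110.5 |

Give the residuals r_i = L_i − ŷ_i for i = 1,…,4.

m=20: ŷ = 14.5 + 1.2·20 = 38.5; r = 38 − 38.5 = -0.5
m=50: ŷ = 14.5 + 1.2·50 = 74.5; r = 76.5 − 74.5 = 2
m=60: ŷ = 14.5 + 1.2·60 = 86.5; r = 85 − 86.5 = -1.5
m=80: ŷ = 14.5 + 1.2·80 = 110.5; r = 110.5 − 110.5 = 0

-0.5, 2, -1.5, 0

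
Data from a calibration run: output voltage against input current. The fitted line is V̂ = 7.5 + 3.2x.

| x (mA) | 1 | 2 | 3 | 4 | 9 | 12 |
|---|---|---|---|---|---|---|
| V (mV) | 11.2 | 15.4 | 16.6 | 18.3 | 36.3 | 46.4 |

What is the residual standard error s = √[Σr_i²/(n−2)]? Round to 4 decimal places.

x=1: V̂ = 7.5 + 3.2·1 = 10.7; r = 11.2 − 10.7 = 0.5
x=2: V̂ = 7.5 + 3.2·2 = 13.9; r = 15.4 − 13.9 = 1.5
x=3: V̂ = 7.5 + 3.2·3 = 17.1; r = 16.6 − 17.1 = -0.5
x=4: V̂ = 7.5 + 3.2·4 = 20.3; r = 18.3 − 20.3 = -2
x=9: V̂ = 7.5 + 3.2·9 = 36.3; r = 36.3 − 36.3 = 0
x=12: V̂ = 7.5 + 3.2·12 = 45.9; r = 46.4 − 45.9 = 0.5
SSE = 0.25 + 2.25 + 0.25 + 4 + 0 + 0.25 = 7
s = √(7/4) = √1.75 ≈ 1.3229

s = 1.3229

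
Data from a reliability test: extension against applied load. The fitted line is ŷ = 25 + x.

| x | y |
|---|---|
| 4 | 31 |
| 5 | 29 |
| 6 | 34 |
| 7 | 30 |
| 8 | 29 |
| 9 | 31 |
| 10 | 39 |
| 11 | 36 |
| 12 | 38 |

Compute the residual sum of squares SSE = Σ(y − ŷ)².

SSE = 60

x=4: ŷ = 25 + 4 = 29; r = 31 − 29 = 2
x=5: ŷ = 25 + 5 = 30; r = 29 − 30 = -1
x=6: ŷ = 25 + 6 = 31; r = 34 − 31 = 3
x=7: ŷ = 25 + 7 = 32; r = 30 − 32 = -2
x=8: ŷ = 25 + 8 = 33; r = 29 − 33 = -4
x=9: ŷ = 25 + 9 = 34; r = 31 − 34 = -3
x=10: ŷ = 25 + 10 = 35; r = 39 − 35 = 4
x=11: ŷ = 25 + 11 = 36; r = 36 − 36 = 0
x=12: ŷ = 25 + 12 = 37; r = 38 − 37 = 1
SSE = 4 + 1 + 9 + 4 + 16 + 9 + 16 + 0 + 1 = 60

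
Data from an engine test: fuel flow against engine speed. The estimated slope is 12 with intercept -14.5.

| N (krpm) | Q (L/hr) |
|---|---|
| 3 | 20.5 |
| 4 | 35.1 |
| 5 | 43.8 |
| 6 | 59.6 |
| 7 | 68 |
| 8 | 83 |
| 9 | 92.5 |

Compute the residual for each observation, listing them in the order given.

-1, 1.6, -1.7, 2.1, -1.5, 1.5, -1

N=3: ŷ = -14.5 + 12·3 = 21.5; e = 20.5 − 21.5 = -1
N=4: ŷ = -14.5 + 12·4 = 33.5; e = 35.1 − 33.5 = 1.6
N=5: ŷ = -14.5 + 12·5 = 45.5; e = 43.8 − 45.5 = -1.7
N=6: ŷ = -14.5 + 12·6 = 57.5; e = 59.6 − 57.5 = 2.1
N=7: ŷ = -14.5 + 12·7 = 69.5; e = 68 − 69.5 = -1.5
N=8: ŷ = -14.5 + 12·8 = 81.5; e = 83 − 81.5 = 1.5
N=9: ŷ = -14.5 + 12·9 = 93.5; e = 92.5 − 93.5 = -1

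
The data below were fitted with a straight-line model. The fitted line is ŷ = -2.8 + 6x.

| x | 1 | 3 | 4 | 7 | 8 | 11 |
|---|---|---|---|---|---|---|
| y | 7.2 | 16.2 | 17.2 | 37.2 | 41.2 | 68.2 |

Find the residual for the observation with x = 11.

ŷ = -2.8 + 6·11 = 63.2
e = 68.2 − 63.2 = 5

e = 5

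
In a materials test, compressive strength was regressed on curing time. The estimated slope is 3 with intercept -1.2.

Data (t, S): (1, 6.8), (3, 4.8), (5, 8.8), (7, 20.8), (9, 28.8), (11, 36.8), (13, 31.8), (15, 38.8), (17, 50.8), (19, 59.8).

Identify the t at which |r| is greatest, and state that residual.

t=1: Ŝ = -1.2 + 3·1 = 1.8; r = 6.8 − 1.8 = 5
t=3: Ŝ = -1.2 + 3·3 = 7.8; r = 4.8 − 7.8 = -3
t=5: Ŝ = -1.2 + 3·5 = 13.8; r = 8.8 − 13.8 = -5
t=7: Ŝ = -1.2 + 3·7 = 19.8; r = 20.8 − 19.8 = 1
t=9: Ŝ = -1.2 + 3·9 = 25.8; r = 28.8 − 25.8 = 3
t=11: Ŝ = -1.2 + 3·11 = 31.8; r = 36.8 − 31.8 = 5
t=13: Ŝ = -1.2 + 3·13 = 37.8; r = 31.8 − 37.8 = -6
t=15: Ŝ = -1.2 + 3·15 = 43.8; r = 38.8 − 43.8 = -5
t=17: Ŝ = -1.2 + 3·17 = 49.8; r = 50.8 − 49.8 = 1
t=19: Ŝ = -1.2 + 3·19 = 55.8; r = 59.8 − 55.8 = 4
Largest |r| is 6 at t = 13, residual -6.

t = 13, r = -6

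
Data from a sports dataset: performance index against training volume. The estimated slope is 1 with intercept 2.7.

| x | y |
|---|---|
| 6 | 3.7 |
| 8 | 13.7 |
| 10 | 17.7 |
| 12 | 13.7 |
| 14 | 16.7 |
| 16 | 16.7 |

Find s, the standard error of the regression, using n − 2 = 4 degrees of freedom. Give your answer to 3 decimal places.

x=6: ŷ = 2.7 + 6 = 8.7; e = 3.7 − 8.7 = -5
x=8: ŷ = 2.7 + 8 = 10.7; e = 13.7 − 10.7 = 3
x=10: ŷ = 2.7 + 10 = 12.7; e = 17.7 − 12.7 = 5
x=12: ŷ = 2.7 + 12 = 14.7; e = 13.7 − 14.7 = -1
x=14: ŷ = 2.7 + 14 = 16.7; e = 16.7 − 16.7 = 0
x=16: ŷ = 2.7 + 16 = 18.7; e = 16.7 − 18.7 = -2
SSE = 25 + 9 + 25 + 1 + 0 + 4 = 64
s = √(64/4) = √16 ≈ 4.000

s = 4.000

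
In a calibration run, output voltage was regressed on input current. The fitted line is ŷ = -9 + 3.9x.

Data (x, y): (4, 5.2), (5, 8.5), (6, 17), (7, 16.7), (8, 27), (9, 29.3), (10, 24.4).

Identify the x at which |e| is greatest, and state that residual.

x = 10, e = -5.6

x=4: ŷ = -9 + 3.9·4 = 6.6; e = 5.2 − 6.6 = -1.4
x=5: ŷ = -9 + 3.9·5 = 10.5; e = 8.5 − 10.5 = -2
x=6: ŷ = -9 + 3.9·6 = 14.4; e = 17 − 14.4 = 2.6
x=7: ŷ = -9 + 3.9·7 = 18.3; e = 16.7 − 18.3 = -1.6
x=8: ŷ = -9 + 3.9·8 = 22.2; e = 27 − 22.2 = 4.8
x=9: ŷ = -9 + 3.9·9 = 26.1; e = 29.3 − 26.1 = 3.2
x=10: ŷ = -9 + 3.9·10 = 30; e = 24.4 − 30 = -5.6
Largest |e| is 5.6 at x = 10, residual -5.6.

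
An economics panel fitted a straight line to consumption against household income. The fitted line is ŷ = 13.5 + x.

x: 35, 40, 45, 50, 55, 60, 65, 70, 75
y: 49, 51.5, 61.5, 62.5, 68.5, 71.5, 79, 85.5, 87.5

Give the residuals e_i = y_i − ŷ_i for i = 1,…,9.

0.5, -2, 3, -1, 0, -2, 0.5, 2, -1

x=35: ŷ = 13.5 + 35 = 48.5; e = 49 − 48.5 = 0.5
x=40: ŷ = 13.5 + 40 = 53.5; e = 51.5 − 53.5 = -2
x=45: ŷ = 13.5 + 45 = 58.5; e = 61.5 − 58.5 = 3
x=50: ŷ = 13.5 + 50 = 63.5; e = 62.5 − 63.5 = -1
x=55: ŷ = 13.5 + 55 = 68.5; e = 68.5 − 68.5 = 0
x=60: ŷ = 13.5 + 60 = 73.5; e = 71.5 − 73.5 = -2
x=65: ŷ = 13.5 + 65 = 78.5; e = 79 − 78.5 = 0.5
x=70: ŷ = 13.5 + 70 = 83.5; e = 85.5 − 83.5 = 2
x=75: ŷ = 13.5 + 75 = 88.5; e = 87.5 − 88.5 = -1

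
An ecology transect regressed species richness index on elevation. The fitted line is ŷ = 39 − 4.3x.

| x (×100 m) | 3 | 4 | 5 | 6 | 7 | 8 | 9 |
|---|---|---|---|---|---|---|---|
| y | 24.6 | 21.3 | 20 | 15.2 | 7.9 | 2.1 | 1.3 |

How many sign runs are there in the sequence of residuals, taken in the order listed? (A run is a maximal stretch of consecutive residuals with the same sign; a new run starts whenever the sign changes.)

4 runs

x=3: ŷ = 39 − 4.3·3 = 26.1; e = 24.6 − 26.1 = -1.5
x=4: ŷ = 39 − 4.3·4 = 21.8; e = 21.3 − 21.8 = -0.5
x=5: ŷ = 39 − 4.3·5 = 17.5; e = 20 − 17.5 = 2.5
x=6: ŷ = 39 − 4.3·6 = 13.2; e = 15.2 − 13.2 = 2
x=7: ŷ = 39 − 4.3·7 = 8.9; e = 7.9 − 8.9 = -1
x=8: ŷ = 39 − 4.3·8 = 4.6; e = 2.1 − 4.6 = -2.5
x=9: ŷ = 39 − 4.3·9 = 0.3; e = 1.3 − 0.3 = 1
Signs: − − + + − − +
Runs: −×2, +×2, −×2, +×1 → 4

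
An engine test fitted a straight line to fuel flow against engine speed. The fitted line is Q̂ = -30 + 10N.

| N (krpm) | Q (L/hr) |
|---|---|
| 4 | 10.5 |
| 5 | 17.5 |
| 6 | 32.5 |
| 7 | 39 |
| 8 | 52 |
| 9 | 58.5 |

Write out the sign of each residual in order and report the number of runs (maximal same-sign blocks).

N=4: Q̂ = -30 + 10·4 = 10; e = 10.5 − 10 = 0.5
N=5: Q̂ = -30 + 10·5 = 20; e = 17.5 − 20 = -2.5
N=6: Q̂ = -30 + 10·6 = 30; e = 32.5 − 30 = 2.5
N=7: Q̂ = -30 + 10·7 = 40; e = 39 − 40 = -1
N=8: Q̂ = -30 + 10·8 = 50; e = 52 − 50 = 2
N=9: Q̂ = -30 + 10·9 = 60; e = 58.5 − 60 = -1.5
Signs: + − + − + −
Runs: +×1, −×1, +×1, −×1, +×1, −×1 → 6

6 runs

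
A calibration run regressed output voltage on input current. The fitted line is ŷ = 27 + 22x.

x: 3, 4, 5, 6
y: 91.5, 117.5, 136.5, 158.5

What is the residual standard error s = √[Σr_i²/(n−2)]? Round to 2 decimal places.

s = 2.12

x=3: ŷ = 27 + 22·3 = 93; r = 91.5 − 93 = -1.5
x=4: ŷ = 27 + 22·4 = 115; r = 117.5 − 115 = 2.5
x=5: ŷ = 27 + 22·5 = 137; r = 136.5 − 137 = -0.5
x=6: ŷ = 27 + 22·6 = 159; r = 158.5 − 159 = -0.5
SSE = 2.25 + 6.25 + 0.25 + 0.25 = 9
s = √(9/2) = √4.5 ≈ 2.12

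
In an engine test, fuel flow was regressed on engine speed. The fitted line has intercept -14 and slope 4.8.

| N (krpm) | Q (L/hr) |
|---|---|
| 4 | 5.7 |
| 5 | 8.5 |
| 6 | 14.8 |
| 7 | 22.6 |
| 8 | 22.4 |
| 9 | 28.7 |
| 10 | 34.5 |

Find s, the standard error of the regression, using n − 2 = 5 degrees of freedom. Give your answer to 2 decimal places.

N=4: Q̂ = -14 + 4.8·4 = 5.2; r = 5.7 − 5.2 = 0.5
N=5: Q̂ = -14 + 4.8·5 = 10; r = 8.5 − 10 = -1.5
N=6: Q̂ = -14 + 4.8·6 = 14.8; r = 14.8 − 14.8 = 0
N=7: Q̂ = -14 + 4.8·7 = 19.6; r = 22.6 − 19.6 = 3
N=8: Q̂ = -14 + 4.8·8 = 24.4; r = 22.4 − 24.4 = -2
N=9: Q̂ = -14 + 4.8·9 = 29.2; r = 28.7 − 29.2 = -0.5
N=10: Q̂ = -14 + 4.8·10 = 34; r = 34.5 − 34 = 0.5
SSE = 0.25 + 2.25 + 0 + 9 + 4 + 0.25 + 0.25 = 16
s = √(16/5) = √3.2 ≈ 1.79

s = 1.79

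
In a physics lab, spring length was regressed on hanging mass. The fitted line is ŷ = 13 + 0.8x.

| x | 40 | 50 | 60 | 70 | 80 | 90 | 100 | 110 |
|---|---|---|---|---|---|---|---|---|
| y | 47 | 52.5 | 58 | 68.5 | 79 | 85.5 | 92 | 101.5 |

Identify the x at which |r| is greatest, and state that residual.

x = 60, r = -3

x=40: ŷ = 13 + 0.8·40 = 45; r = 47 − 45 = 2
x=50: ŷ = 13 + 0.8·50 = 53; r = 52.5 − 53 = -0.5
x=60: ŷ = 13 + 0.8·60 = 61; r = 58 − 61 = -3
x=70: ŷ = 13 + 0.8·70 = 69; r = 68.5 − 69 = -0.5
x=80: ŷ = 13 + 0.8·80 = 77; r = 79 − 77 = 2
x=90: ŷ = 13 + 0.8·90 = 85; r = 85.5 − 85 = 0.5
x=100: ŷ = 13 + 0.8·100 = 93; r = 92 − 93 = -1
x=110: ŷ = 13 + 0.8·110 = 101; r = 101.5 − 101 = 0.5
Largest |r| is 3 at x = 60, residual -3.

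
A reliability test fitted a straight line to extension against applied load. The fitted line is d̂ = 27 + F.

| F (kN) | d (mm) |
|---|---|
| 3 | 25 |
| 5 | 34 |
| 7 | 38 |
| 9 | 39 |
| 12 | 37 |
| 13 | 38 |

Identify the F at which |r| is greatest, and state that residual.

F = 3, r = -5

F=3: d̂ = 27 + 3 = 30; r = 25 − 30 = -5
F=5: d̂ = 27 + 5 = 32; r = 34 − 32 = 2
F=7: d̂ = 27 + 7 = 34; r = 38 − 34 = 4
F=9: d̂ = 27 + 9 = 36; r = 39 − 36 = 3
F=12: d̂ = 27 + 12 = 39; r = 37 − 39 = -2
F=13: d̂ = 27 + 13 = 40; r = 38 − 40 = -2
Largest |r| is 5 at F = 3, residual -5.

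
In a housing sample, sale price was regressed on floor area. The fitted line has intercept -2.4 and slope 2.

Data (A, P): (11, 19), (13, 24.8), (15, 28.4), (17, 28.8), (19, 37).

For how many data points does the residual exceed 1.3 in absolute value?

A=11: P̂ = -2.4 + 2·11 = 19.6; r = 19 − 19.6 = -0.6
A=13: P̂ = -2.4 + 2·13 = 23.6; r = 24.8 − 23.6 = 1.2
A=15: P̂ = -2.4 + 2·15 = 27.6; r = 28.4 − 27.6 = 0.8
A=17: P̂ = -2.4 + 2·17 = 31.6; r = 28.8 − 31.6 = -2.8
A=19: P̂ = -2.4 + 2·19 = 35.6; r = 37 − 35.6 = 1.4
|r| > 1.3: A=17 (|r|=2.8), A=19 (|r|=1.4) → 2

2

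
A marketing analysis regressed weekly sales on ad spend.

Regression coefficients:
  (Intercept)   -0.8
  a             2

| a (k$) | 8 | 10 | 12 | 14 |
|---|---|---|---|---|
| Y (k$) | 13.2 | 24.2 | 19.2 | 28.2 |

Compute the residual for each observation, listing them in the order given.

a=8: Ŷ = -0.8 + 2·8 = 15.2; r = 13.2 − 15.2 = -2
a=10: Ŷ = -0.8 + 2·10 = 19.2; r = 24.2 − 19.2 = 5
a=12: Ŷ = -0.8 + 2·12 = 23.2; r = 19.2 − 23.2 = -4
a=14: Ŷ = -0.8 + 2·14 = 27.2; r = 28.2 − 27.2 = 1

-2, 5, -4, 1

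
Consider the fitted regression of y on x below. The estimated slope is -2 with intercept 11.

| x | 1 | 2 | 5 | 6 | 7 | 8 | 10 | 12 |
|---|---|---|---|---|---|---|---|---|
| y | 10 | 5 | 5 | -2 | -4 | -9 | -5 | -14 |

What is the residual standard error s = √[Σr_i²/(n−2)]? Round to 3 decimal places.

s = 3.055

x=1: ŷ = 11 − 2·1 = 9; r = 10 − 9 = 1
x=2: ŷ = 11 − 2·2 = 7; r = 5 − 7 = -2
x=5: ŷ = 11 − 2·5 = 1; r = 5 − 1 = 4
x=6: ŷ = 11 − 2·6 = -1; r = -2 − (-1) = -1
x=7: ŷ = 11 − 2·7 = -3; r = -4 − (-3) = -1
x=8: ŷ = 11 − 2·8 = -5; r = -9 − (-5) = -4
x=10: ŷ = 11 − 2·10 = -9; r = -5 − (-9) = 4
x=12: ŷ = 11 − 2·12 = -13; r = -14 − (-13) = -1
SSE = 1 + 4 + 16 + 1 + 1 + 16 + 16 + 1 = 56
s = √(56/6) = √9.33333 ≈ 3.055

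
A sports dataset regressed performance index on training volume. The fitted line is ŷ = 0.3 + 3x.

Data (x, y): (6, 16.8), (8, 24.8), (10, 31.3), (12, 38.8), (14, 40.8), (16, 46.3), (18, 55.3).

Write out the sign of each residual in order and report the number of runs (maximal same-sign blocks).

x=6: ŷ = 0.3 + 3·6 = 18.3; e = 16.8 − 18.3 = -1.5
x=8: ŷ = 0.3 + 3·8 = 24.3; e = 24.8 − 24.3 = 0.5
x=10: ŷ = 0.3 + 3·10 = 30.3; e = 31.3 − 30.3 = 1
x=12: ŷ = 0.3 + 3·12 = 36.3; e = 38.8 − 36.3 = 2.5
x=14: ŷ = 0.3 + 3·14 = 42.3; e = 40.8 − 42.3 = -1.5
x=16: ŷ = 0.3 + 3·16 = 48.3; e = 46.3 − 48.3 = -2
x=18: ŷ = 0.3 + 3·18 = 54.3; e = 55.3 − 54.3 = 1
Signs: − + + + − − +
Runs: −×1, +×3, −×2, +×1 → 4

4 runs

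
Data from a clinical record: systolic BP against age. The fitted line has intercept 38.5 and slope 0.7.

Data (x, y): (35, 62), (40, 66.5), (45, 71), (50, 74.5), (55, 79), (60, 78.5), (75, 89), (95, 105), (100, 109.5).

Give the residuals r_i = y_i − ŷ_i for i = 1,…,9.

x=35: ŷ = 38.5 + 0.7·35 = 63; r = 62 − 63 = -1
x=40: ŷ = 38.5 + 0.7·40 = 66.5; r = 66.5 − 66.5 = 0
x=45: ŷ = 38.5 + 0.7·45 = 70; r = 71 − 70 = 1
x=50: ŷ = 38.5 + 0.7·50 = 73.5; r = 74.5 − 73.5 = 1
x=55: ŷ = 38.5 + 0.7·55 = 77; r = 79 − 77 = 2
x=60: ŷ = 38.5 + 0.7·60 = 80.5; r = 78.5 − 80.5 = -2
x=75: ŷ = 38.5 + 0.7·75 = 91; r = 89 − 91 = -2
x=95: ŷ = 38.5 + 0.7·95 = 105; r = 105 − 105 = 0
x=100: ŷ = 38.5 + 0.7·100 = 108.5; r = 109.5 − 108.5 = 1

-1, 0, 1, 1, 2, -2, -2, 0, 1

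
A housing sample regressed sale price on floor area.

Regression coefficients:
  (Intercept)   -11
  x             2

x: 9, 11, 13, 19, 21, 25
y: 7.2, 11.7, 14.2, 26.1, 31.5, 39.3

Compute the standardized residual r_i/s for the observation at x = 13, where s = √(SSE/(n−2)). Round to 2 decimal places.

-1.05

x=9: ŷ = -11 + 2·9 = 7; r = 7.2 − 7 = 0.2
x=11: ŷ = -11 + 2·11 = 11; r = 11.7 − 11 = 0.7
x=13: ŷ = -11 + 2·13 = 15; r = 14.2 − 15 = -0.8
x=19: ŷ = -11 + 2·19 = 27; r = 26.1 − 27 = -0.9
x=21: ŷ = -11 + 2·21 = 31; r = 31.5 − 31 = 0.5
x=25: ŷ = -11 + 2·25 = 39; r = 39.3 − 39 = 0.3
SSE = 0.04 + 0.49 + 0.64 + 0.81 + 0.25 + 0.09 = 2.32
s = √(2.32/4) = 0.761577
r/s = -0.8 / 0.761577 = -1.05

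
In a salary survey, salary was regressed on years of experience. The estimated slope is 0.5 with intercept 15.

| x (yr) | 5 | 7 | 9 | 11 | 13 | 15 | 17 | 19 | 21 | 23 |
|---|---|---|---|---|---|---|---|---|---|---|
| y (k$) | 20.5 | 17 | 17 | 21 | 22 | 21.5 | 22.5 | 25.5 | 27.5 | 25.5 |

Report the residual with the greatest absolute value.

r = 3

x=5: ŷ = 15 + 0.5·5 = 17.5; r = 20.5 − 17.5 = 3
x=7: ŷ = 15 + 0.5·7 = 18.5; r = 17 − 18.5 = -1.5
x=9: ŷ = 15 + 0.5·9 = 19.5; r = 17 − 19.5 = -2.5
x=11: ŷ = 15 + 0.5·11 = 20.5; r = 21 − 20.5 = 0.5
x=13: ŷ = 15 + 0.5·13 = 21.5; r = 22 − 21.5 = 0.5
x=15: ŷ = 15 + 0.5·15 = 22.5; r = 21.5 − 22.5 = -1
x=17: ŷ = 15 + 0.5·17 = 23.5; r = 22.5 − 23.5 = -1
x=19: ŷ = 15 + 0.5·19 = 24.5; r = 25.5 − 24.5 = 1
x=21: ŷ = 15 + 0.5·21 = 25.5; r = 27.5 − 25.5 = 2
x=23: ŷ = 15 + 0.5·23 = 26.5; r = 25.5 − 26.5 = -1
Largest |r| is 3 at x = 5, residual 3.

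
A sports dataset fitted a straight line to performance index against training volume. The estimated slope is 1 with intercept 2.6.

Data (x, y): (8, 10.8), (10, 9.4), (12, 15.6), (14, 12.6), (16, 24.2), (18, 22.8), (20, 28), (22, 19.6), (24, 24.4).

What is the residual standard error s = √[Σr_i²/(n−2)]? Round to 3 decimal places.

s = 4.183

x=8: ŷ = 2.6 + 8 = 10.6; r = 10.8 − 10.6 = 0.2
x=10: ŷ = 2.6 + 10 = 12.6; r = 9.4 − 12.6 = -3.2
x=12: ŷ = 2.6 + 12 = 14.6; r = 15.6 − 14.6 = 1
x=14: ŷ = 2.6 + 14 = 16.6; r = 12.6 − 16.6 = -4
x=16: ŷ = 2.6 + 16 = 18.6; r = 24.2 − 18.6 = 5.6
x=18: ŷ = 2.6 + 18 = 20.6; r = 22.8 − 20.6 = 2.2
x=20: ŷ = 2.6 + 20 = 22.6; r = 28 − 22.6 = 5.4
x=22: ŷ = 2.6 + 22 = 24.6; r = 19.6 − 24.6 = -5
x=24: ŷ = 2.6 + 24 = 26.6; r = 24.4 − 26.6 = -2.2
SSE = 0.04 + 10.24 + 1 + 16 + 31.36 + 4.84 + 29.16 + 25 + 4.84 = 122.48
s = √(122.48/7) = √17.4971 ≈ 4.183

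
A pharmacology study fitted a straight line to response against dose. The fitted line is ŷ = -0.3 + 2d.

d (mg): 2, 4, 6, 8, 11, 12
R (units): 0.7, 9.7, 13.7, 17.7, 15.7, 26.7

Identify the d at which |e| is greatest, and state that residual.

d = 11, e = -6

d=2: ŷ = -0.3 + 2·2 = 3.7; e = 0.7 − 3.7 = -3
d=4: ŷ = -0.3 + 2·4 = 7.7; e = 9.7 − 7.7 = 2
d=6: ŷ = -0.3 + 2·6 = 11.7; e = 13.7 − 11.7 = 2
d=8: ŷ = -0.3 + 2·8 = 15.7; e = 17.7 − 15.7 = 2
d=11: ŷ = -0.3 + 2·11 = 21.7; e = 15.7 − 21.7 = -6
d=12: ŷ = -0.3 + 2·12 = 23.7; e = 26.7 − 23.7 = 3
Largest |e| is 6 at d = 11, residual -6.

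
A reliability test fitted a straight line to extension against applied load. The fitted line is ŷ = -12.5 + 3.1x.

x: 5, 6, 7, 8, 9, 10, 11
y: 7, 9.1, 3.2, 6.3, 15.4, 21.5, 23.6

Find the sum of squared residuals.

SSE = 110

x=5: ŷ = -12.5 + 3.1·5 = 3; e = 7 − 3 = 4
x=6: ŷ = -12.5 + 3.1·6 = 6.1; e = 9.1 − 6.1 = 3
x=7: ŷ = -12.5 + 3.1·7 = 9.2; e = 3.2 − 9.2 = -6
x=8: ŷ = -12.5 + 3.1·8 = 12.3; e = 6.3 − 12.3 = -6
x=9: ŷ = -12.5 + 3.1·9 = 15.4; e = 15.4 − 15.4 = 0
x=10: ŷ = -12.5 + 3.1·10 = 18.5; e = 21.5 − 18.5 = 3
x=11: ŷ = -12.5 + 3.1·11 = 21.6; e = 23.6 − 21.6 = 2
SSE = 16 + 9 + 36 + 36 + 0 + 9 + 4 = 110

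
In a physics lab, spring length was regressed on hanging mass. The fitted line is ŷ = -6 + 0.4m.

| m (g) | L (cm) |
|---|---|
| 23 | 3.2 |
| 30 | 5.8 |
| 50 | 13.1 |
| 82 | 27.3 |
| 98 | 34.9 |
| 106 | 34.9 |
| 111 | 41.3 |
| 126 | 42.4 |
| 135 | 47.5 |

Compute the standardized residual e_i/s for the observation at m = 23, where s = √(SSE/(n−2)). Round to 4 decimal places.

0.0000

m=23: ŷ = -6 + 0.4·23 = 3.2; e = 3.2 − 3.2 = 0
m=30: ŷ = -6 + 0.4·30 = 6; e = 5.8 − 6 = -0.2
m=50: ŷ = -6 + 0.4·50 = 14; e = 13.1 − 14 = -0.9
m=82: ŷ = -6 + 0.4·82 = 26.8; e = 27.3 − 26.8 = 0.5
m=98: ŷ = -6 + 0.4·98 = 33.2; e = 34.9 − 33.2 = 1.7
m=106: ŷ = -6 + 0.4·106 = 36.4; e = 34.9 − 36.4 = -1.5
m=111: ŷ = -6 + 0.4·111 = 38.4; e = 41.3 − 38.4 = 2.9
m=126: ŷ = -6 + 0.4·126 = 44.4; e = 42.4 − 44.4 = -2
m=135: ŷ = -6 + 0.4·135 = 48; e = 47.5 − 48 = -0.5
SSE = 0 + 0.04 + 0.81 + 0.25 + 2.89 + 2.25 + 8.41 + 4 + 0.25 = 18.9
s = √(18.9/7) = 1.64317
e/s = 0 / 1.64317 = 0.0000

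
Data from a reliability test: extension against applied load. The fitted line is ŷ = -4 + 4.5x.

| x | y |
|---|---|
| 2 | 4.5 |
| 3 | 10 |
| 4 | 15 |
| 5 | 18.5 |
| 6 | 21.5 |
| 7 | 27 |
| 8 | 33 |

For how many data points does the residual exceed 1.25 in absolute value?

1

x=2: ŷ = -4 + 4.5·2 = 5; r = 4.5 − 5 = -0.5
x=3: ŷ = -4 + 4.5·3 = 9.5; r = 10 − 9.5 = 0.5
x=4: ŷ = -4 + 4.5·4 = 14; r = 15 − 14 = 1
x=5: ŷ = -4 + 4.5·5 = 18.5; r = 18.5 − 18.5 = 0
x=6: ŷ = -4 + 4.5·6 = 23; r = 21.5 − 23 = -1.5
x=7: ŷ = -4 + 4.5·7 = 27.5; r = 27 − 27.5 = -0.5
x=8: ŷ = -4 + 4.5·8 = 32; r = 33 − 32 = 1
|r| > 1.25: x=6 (|r|=1.5) → 1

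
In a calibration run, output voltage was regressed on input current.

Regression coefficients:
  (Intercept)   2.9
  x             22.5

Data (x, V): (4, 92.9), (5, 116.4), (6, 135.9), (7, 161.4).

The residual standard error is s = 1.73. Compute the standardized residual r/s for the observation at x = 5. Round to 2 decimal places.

0.58

ŷ = 2.9 + 22.5·5 = 115.4
r = 116.4 − 115.4 = 1
r/s = 1 / 1.73 = 0.58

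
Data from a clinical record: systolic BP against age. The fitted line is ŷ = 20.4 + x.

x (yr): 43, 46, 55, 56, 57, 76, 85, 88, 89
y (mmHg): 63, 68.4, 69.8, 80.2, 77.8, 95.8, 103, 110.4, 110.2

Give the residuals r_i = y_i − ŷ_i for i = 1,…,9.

-0.4, 2, -5.6, 3.8, 0.4, -0.6, -2.4, 2, 0.8

x=43: ŷ = 20.4 + 43 = 63.4; r = 63 − 63.4 = -0.4
x=46: ŷ = 20.4 + 46 = 66.4; r = 68.4 − 66.4 = 2
x=55: ŷ = 20.4 + 55 = 75.4; r = 69.8 − 75.4 = -5.6
x=56: ŷ = 20.4 + 56 = 76.4; r = 80.2 − 76.4 = 3.8
x=57: ŷ = 20.4 + 57 = 77.4; r = 77.8 − 77.4 = 0.4
x=76: ŷ = 20.4 + 76 = 96.4; r = 95.8 − 96.4 = -0.6
x=85: ŷ = 20.4 + 85 = 105.4; r = 103 − 105.4 = -2.4
x=88: ŷ = 20.4 + 88 = 108.4; r = 110.4 − 108.4 = 2
x=89: ŷ = 20.4 + 89 = 109.4; r = 110.2 − 109.4 = 0.8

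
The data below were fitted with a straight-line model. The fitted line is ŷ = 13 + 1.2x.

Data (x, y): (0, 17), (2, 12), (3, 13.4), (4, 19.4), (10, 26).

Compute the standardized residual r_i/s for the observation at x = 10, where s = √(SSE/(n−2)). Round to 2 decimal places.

x=0: ŷ = 13 + 1.2·0 = 13; r = 17 − 13 = 4
x=2: ŷ = 13 + 1.2·2 = 15.4; r = 12 − 15.4 = -3.4
x=3: ŷ = 13 + 1.2·3 = 16.6; r = 13.4 − 16.6 = -3.2
x=4: ŷ = 13 + 1.2·4 = 17.8; r = 19.4 − 17.8 = 1.6
x=10: ŷ = 13 + 1.2·10 = 25; r = 26 − 25 = 1
SSE = 16 + 11.56 + 10.24 + 2.56 + 1 = 41.36
s = √(41.36/3) = 3.71304
r/s = 1 / 3.71304 = 0.27

0.27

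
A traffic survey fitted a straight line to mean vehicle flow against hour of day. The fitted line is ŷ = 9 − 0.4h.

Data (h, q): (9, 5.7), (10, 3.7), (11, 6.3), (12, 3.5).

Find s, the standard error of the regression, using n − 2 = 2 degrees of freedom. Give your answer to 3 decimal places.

s = 1.606

h=9: ŷ = 9 − 0.4·9 = 5.4; e = 5.7 − 5.4 = 0.3
h=10: ŷ = 9 − 0.4·10 = 5; e = 3.7 − 5 = -1.3
h=11: ŷ = 9 − 0.4·11 = 4.6; e = 6.3 − 4.6 = 1.7
h=12: ŷ = 9 − 0.4·12 = 4.2; e = 3.5 − 4.2 = -0.7
SSE = 0.09 + 1.69 + 2.89 + 0.49 = 5.16
s = √(5.16/2) = √2.58 ≈ 1.606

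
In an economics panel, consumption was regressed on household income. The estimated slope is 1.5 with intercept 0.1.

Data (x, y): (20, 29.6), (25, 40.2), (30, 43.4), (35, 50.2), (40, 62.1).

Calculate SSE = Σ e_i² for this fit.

x=20: ŷ = 0.1 + 1.5·20 = 30.1; e = 29.6 − 30.1 = -0.5
x=25: ŷ = 0.1 + 1.5·25 = 37.6; e = 40.2 − 37.6 = 2.6
x=30: ŷ = 0.1 + 1.5·30 = 45.1; e = 43.4 − 45.1 = -1.7
x=35: ŷ = 0.1 + 1.5·35 = 52.6; e = 50.2 − 52.6 = -2.4
x=40: ŷ = 0.1 + 1.5·40 = 60.1; e = 62.1 − 60.1 = 2
SSE = 0.25 + 6.76 + 2.89 + 5.76 + 4 = 19.66

SSE = 19.66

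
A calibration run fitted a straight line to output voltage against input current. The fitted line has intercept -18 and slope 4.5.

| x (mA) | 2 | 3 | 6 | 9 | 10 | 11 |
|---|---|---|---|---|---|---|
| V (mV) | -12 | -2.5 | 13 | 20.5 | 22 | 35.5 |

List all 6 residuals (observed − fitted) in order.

x=2: ŷ = -18 + 4.5·2 = -9; e = -12 − (-9) = -3
x=3: ŷ = -18 + 4.5·3 = -4.5; e = -2.5 − (-4.5) = 2
x=6: ŷ = -18 + 4.5·6 = 9; e = 13 − 9 = 4
x=9: ŷ = -18 + 4.5·9 = 22.5; e = 20.5 − 22.5 = -2
x=10: ŷ = -18 + 4.5·10 = 27; e = 22 − 27 = -5
x=11: ŷ = -18 + 4.5·11 = 31.5; e = 35.5 − 31.5 = 4

-3, 2, 4, -2, -5, 4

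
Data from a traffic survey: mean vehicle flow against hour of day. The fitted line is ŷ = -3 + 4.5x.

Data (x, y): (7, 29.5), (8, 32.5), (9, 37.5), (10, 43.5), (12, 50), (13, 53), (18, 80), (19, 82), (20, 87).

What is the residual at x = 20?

r = 0

ŷ = -3 + 4.5·20 = 87
r = 87 − 87 = 0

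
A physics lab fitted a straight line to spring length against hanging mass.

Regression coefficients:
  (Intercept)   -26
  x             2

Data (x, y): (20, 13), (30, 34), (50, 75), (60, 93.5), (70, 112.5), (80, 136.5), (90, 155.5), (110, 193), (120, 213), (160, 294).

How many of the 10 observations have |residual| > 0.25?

x=20: ŷ = -26 + 2·20 = 14; r = 13 − 14 = -1
x=30: ŷ = -26 + 2·30 = 34; r = 34 − 34 = 0
x=50: ŷ = -26 + 2·50 = 74; r = 75 − 74 = 1
x=60: ŷ = -26 + 2·60 = 94; r = 93.5 − 94 = -0.5
x=70: ŷ = -26 + 2·70 = 114; r = 112.5 − 114 = -1.5
x=80: ŷ = -26 + 2·80 = 134; r = 136.5 − 134 = 2.5
x=90: ŷ = -26 + 2·90 = 154; r = 155.5 − 154 = 1.5
x=110: ŷ = -26 + 2·110 = 194; r = 193 − 194 = -1
x=120: ŷ = -26 + 2·120 = 214; r = 213 − 214 = -1
x=160: ŷ = -26 + 2·160 = 294; r = 294 − 294 = 0
|r| > 0.25: x=20 (|r|=1), x=50 (|r|=1), x=60 (|r|=0.5), x=70 (|r|=1.5), x=80 (|r|=2.5), x=90 (|r|=1.5), x=110 (|r|=1), x=120 (|r|=1) → 8

8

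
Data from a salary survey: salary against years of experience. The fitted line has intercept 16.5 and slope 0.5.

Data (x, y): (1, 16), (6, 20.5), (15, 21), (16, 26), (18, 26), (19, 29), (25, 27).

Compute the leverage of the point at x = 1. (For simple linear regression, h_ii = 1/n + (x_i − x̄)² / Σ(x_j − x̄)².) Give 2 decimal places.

x̄ = (1 + 6 + 15 + 16 + 18 + 19 + 25)/7 = 14.2857
Σ(x − x̄)² = 176.51 + 68.6531 + 0.510204 + 2.93878 + 13.7959 + 22.2245 + 114.796 = 399.429
h = 1/7 + (-13.2857)²/399.429 = 0.142857 + 0.441907 = 0.58

h = 0.58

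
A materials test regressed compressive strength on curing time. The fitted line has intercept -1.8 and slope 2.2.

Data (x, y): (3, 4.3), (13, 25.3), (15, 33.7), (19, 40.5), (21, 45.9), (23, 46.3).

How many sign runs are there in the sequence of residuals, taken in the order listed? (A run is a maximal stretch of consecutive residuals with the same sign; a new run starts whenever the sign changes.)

3 runs

x=3: ŷ = -1.8 + 2.2·3 = 4.8; r = 4.3 − 4.8 = -0.5
x=13: ŷ = -1.8 + 2.2·13 = 26.8; r = 25.3 − 26.8 = -1.5
x=15: ŷ = -1.8 + 2.2·15 = 31.2; r = 33.7 − 31.2 = 2.5
x=19: ŷ = -1.8 + 2.2·19 = 40; r = 40.5 − 40 = 0.5
x=21: ŷ = -1.8 + 2.2·21 = 44.4; r = 45.9 − 44.4 = 1.5
x=23: ŷ = -1.8 + 2.2·23 = 48.8; r = 46.3 − 48.8 = -2.5
Signs: − − + + + −
Runs: −×2, +×3, −×1 → 3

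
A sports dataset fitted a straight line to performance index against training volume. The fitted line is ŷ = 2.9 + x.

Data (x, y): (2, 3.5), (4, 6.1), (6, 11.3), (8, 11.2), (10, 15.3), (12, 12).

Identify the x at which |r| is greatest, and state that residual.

x=2: ŷ = 2.9 + 2 = 4.9; r = 3.5 − 4.9 = -1.4
x=4: ŷ = 2.9 + 4 = 6.9; r = 6.1 − 6.9 = -0.8
x=6: ŷ = 2.9 + 6 = 8.9; r = 11.3 − 8.9 = 2.4
x=8: ŷ = 2.9 + 8 = 10.9; r = 11.2 − 10.9 = 0.3
x=10: ŷ = 2.9 + 10 = 12.9; r = 15.3 − 12.9 = 2.4
x=12: ŷ = 2.9 + 12 = 14.9; r = 12 − 14.9 = -2.9
Largest |r| is 2.9 at x = 12, residual -2.9.

x = 12, r = -2.9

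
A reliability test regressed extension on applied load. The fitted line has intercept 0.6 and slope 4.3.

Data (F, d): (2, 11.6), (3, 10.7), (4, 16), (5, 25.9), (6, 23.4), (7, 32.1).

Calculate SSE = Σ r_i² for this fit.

F=2: ŷ = 0.6 + 4.3·2 = 9.2; r = 11.6 − 9.2 = 2.4
F=3: ŷ = 0.6 + 4.3·3 = 13.5; r = 10.7 − 13.5 = -2.8
F=4: ŷ = 0.6 + 4.3·4 = 17.8; r = 16 − 17.8 = -1.8
F=5: ŷ = 0.6 + 4.3·5 = 22.1; r = 25.9 − 22.1 = 3.8
F=6: ŷ = 0.6 + 4.3·6 = 26.4; r = 23.4 − 26.4 = -3
F=7: ŷ = 0.6 + 4.3·7 = 30.7; r = 32.1 − 30.7 = 1.4
SSE = 5.76 + 7.84 + 3.24 + 14.44 + 9 + 1.96 = 42.24

SSE = 42.24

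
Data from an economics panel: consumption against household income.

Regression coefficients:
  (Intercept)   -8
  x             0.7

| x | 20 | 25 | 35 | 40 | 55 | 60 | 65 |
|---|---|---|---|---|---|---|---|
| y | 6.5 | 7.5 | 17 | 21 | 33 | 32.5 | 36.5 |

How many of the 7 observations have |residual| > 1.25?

x=20: ŷ = -8 + 0.7·20 = 6; r = 6.5 − 6 = 0.5
x=25: ŷ = -8 + 0.7·25 = 9.5; r = 7.5 − 9.5 = -2
x=35: ŷ = -8 + 0.7·35 = 16.5; r = 17 − 16.5 = 0.5
x=40: ŷ = -8 + 0.7·40 = 20; r = 21 − 20 = 1
x=55: ŷ = -8 + 0.7·55 = 30.5; r = 33 − 30.5 = 2.5
x=60: ŷ = -8 + 0.7·60 = 34; r = 32.5 − 34 = -1.5
x=65: ŷ = -8 + 0.7·65 = 37.5; r = 36.5 − 37.5 = -1
|r| > 1.25: x=25 (|r|=2), x=55 (|r|=2.5), x=60 (|r|=1.5) → 3

3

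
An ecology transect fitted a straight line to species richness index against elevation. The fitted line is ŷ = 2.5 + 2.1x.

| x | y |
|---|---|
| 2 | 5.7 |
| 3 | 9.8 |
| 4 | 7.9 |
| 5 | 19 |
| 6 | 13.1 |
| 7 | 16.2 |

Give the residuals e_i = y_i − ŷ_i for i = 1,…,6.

-1, 1, -3, 6, -2, -1

x=2: ŷ = 2.5 + 2.1·2 = 6.7; e = 5.7 − 6.7 = -1
x=3: ŷ = 2.5 + 2.1·3 = 8.8; e = 9.8 − 8.8 = 1
x=4: ŷ = 2.5 + 2.1·4 = 10.9; e = 7.9 − 10.9 = -3
x=5: ŷ = 2.5 + 2.1·5 = 13; e = 19 − 13 = 6
x=6: ŷ = 2.5 + 2.1·6 = 15.1; e = 13.1 − 15.1 = -2
x=7: ŷ = 2.5 + 2.1·7 = 17.2; e = 16.2 − 17.2 = -1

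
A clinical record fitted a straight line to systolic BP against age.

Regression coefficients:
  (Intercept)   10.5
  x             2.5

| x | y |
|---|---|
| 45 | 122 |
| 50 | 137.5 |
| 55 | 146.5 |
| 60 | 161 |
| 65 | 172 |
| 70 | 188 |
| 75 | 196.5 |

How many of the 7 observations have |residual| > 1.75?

2

x=45: ŷ = 10.5 + 2.5·45 = 123; e = 122 − 123 = -1
x=50: ŷ = 10.5 + 2.5·50 = 135.5; e = 137.5 − 135.5 = 2
x=55: ŷ = 10.5 + 2.5·55 = 148; e = 146.5 − 148 = -1.5
x=60: ŷ = 10.5 + 2.5·60 = 160.5; e = 161 − 160.5 = 0.5
x=65: ŷ = 10.5 + 2.5·65 = 173; e = 172 − 173 = -1
x=70: ŷ = 10.5 + 2.5·70 = 185.5; e = 188 − 185.5 = 2.5
x=75: ŷ = 10.5 + 2.5·75 = 198; e = 196.5 − 198 = -1.5
|e| > 1.75: x=50 (|e|=2), x=70 (|e|=2.5) → 2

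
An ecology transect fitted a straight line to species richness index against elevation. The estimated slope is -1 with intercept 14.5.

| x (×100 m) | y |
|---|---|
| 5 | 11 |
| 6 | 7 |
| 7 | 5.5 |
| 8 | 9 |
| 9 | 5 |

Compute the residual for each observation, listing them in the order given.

1.5, -1.5, -2, 2.5, -0.5

x=5: ŷ = 14.5 − 5 = 9.5; r = 11 − 9.5 = 1.5
x=6: ŷ = 14.5 − 6 = 8.5; r = 7 − 8.5 = -1.5
x=7: ŷ = 14.5 − 7 = 7.5; r = 5.5 − 7.5 = -2
x=8: ŷ = 14.5 − 8 = 6.5; r = 9 − 6.5 = 2.5
x=9: ŷ = 14.5 − 9 = 5.5; r = 5 − 5.5 = -0.5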